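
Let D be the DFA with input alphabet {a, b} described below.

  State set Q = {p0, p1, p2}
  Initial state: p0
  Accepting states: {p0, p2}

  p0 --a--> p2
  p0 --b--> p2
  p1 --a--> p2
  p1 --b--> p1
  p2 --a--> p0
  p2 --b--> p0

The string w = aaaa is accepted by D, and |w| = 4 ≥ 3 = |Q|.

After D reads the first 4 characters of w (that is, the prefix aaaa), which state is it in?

p0

State sequence: p0 -a-> p2 -a-> p0 -a-> p2 -a-> p0

After reading 4 characters, D is in state p0.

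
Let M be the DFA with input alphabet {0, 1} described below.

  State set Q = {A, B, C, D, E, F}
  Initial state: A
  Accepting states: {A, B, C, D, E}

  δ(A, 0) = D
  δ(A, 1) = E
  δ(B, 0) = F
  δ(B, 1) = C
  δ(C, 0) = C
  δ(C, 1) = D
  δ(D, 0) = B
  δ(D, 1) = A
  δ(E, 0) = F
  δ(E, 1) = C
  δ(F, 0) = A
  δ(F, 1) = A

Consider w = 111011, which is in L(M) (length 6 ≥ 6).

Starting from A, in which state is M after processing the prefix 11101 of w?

Run of M on the first 5 characters of w = 1 1 1 0 1:
  step 0: A  (start)
  step 1: E  (read 1: A→E)
  step 2: C  (read 1: E→C)
  step 3: D  (read 1: C→D)
  step 4: B  (read 0: D→B)
  step 5: C  (read 1: B→C)

After reading 5 characters, M is in state C.

C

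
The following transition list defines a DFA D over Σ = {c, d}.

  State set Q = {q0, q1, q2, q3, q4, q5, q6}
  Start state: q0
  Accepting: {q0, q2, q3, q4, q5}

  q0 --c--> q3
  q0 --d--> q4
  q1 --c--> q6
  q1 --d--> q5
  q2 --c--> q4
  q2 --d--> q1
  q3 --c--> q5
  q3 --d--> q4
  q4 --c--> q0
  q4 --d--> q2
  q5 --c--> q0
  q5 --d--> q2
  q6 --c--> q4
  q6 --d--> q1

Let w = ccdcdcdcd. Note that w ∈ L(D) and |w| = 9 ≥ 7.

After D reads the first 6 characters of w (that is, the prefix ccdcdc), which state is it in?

State sequence: q0 -c-> q3 -c-> q5 -d-> q2 -c-> q4 -d-> q2 -c-> q4

After reading 6 characters, D is in state q4.

q4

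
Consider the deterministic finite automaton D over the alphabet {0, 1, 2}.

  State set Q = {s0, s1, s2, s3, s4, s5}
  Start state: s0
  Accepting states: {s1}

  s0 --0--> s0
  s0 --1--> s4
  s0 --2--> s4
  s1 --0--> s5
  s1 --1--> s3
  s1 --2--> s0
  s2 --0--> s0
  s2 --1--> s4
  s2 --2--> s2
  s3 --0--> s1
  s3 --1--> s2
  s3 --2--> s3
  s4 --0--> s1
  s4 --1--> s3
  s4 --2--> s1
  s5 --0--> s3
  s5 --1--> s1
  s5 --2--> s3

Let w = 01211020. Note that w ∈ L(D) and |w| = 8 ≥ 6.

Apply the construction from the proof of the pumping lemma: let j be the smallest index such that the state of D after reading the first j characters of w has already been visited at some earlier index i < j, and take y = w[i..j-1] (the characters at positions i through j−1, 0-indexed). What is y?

State sequence: s0 -0-> s0 -1-> s4 -2-> s1 -1-> s3 -1-> s2 -0-> s0 -2-> s4 -0-> s1
First repeat at step 1: s0 was already visited.

So i = 0, j = 1, giving x = w[0:0] = ε, y = w[0:1] = 0, z = w[1:8] = 1211020.
Check: |xy| = 1 ≤ 6 and |y| = 1 ≥ 1. Reading y takes D from s0 back to s0, so every xyⁱz is accepted.

0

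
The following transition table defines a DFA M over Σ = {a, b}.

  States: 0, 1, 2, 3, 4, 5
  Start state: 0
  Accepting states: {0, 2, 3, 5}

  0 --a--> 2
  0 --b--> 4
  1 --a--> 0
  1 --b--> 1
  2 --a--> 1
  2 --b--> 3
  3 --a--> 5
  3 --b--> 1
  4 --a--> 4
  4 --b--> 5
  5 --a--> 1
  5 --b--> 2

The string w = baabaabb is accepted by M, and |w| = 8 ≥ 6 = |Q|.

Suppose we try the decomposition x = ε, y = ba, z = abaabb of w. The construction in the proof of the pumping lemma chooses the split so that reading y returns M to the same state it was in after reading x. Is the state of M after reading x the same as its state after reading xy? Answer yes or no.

Run of M on the first 2 characters of w = b a:
  step 0: 0  (start)
  step 1: 4  (read b: 0→4)
  step 2: 4  (read a: 4→4)

After x (step 0): 0. After xy (step 2): 4.
They differ (0 ≠ 4), so y is not a cycle from the state after x; this split is not the one the pumping-lemma construction produces, and pumping y need not keep the string in L(M).

no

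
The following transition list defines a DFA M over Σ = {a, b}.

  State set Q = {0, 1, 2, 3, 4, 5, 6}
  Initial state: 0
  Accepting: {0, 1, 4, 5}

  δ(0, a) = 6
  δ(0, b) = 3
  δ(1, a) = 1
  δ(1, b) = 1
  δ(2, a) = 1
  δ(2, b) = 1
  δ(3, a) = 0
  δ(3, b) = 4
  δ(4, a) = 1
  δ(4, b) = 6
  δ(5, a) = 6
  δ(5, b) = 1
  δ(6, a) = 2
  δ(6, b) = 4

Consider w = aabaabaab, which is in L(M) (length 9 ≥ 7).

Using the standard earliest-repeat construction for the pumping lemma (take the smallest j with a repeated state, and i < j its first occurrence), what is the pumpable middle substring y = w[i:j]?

Run of M on w = a a b a a b a a b:
  step 0: 0  (start)
  step 1: 6  (read a: 0→6)
  step 2: 2  (read a: 6→2)
  step 3: 1  (read b: 2→1)
  step 4: 1  (read a: 1→1)   ← first repeat (1 seen earlier)
  step 5: 1  (read a: 1→1)
  step 6: 1  (read b: 1→1)
  step 7: 1  (read a: 1→1)
  step 8: 1  (read a: 1→1)
  step 9: 1  (read b: 1→1)

So i = 3, j = 4, giving x = w[0:3] = aab, y = w[3:4] = a, z = w[4:9] = abaab.
Check: |xy| = 4 ≤ 7 and |y| = 1 ≥ 1. Reading y takes M from 1 back to 1, so every xyⁱz is accepted.

a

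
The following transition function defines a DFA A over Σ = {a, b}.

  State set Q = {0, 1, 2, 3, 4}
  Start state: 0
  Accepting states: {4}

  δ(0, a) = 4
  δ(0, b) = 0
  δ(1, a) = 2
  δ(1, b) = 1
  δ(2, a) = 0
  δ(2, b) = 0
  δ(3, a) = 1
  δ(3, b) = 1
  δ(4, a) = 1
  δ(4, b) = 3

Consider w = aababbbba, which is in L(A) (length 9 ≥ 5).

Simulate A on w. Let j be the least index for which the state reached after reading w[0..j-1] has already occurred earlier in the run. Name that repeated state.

1

State sequence: 0 -a-> 4 -a-> 1 -b-> 1 -a-> 2 -b-> 0 -b-> 0 -b-> 0 -b-> 0 -a-> 4
First repeat at step 3: 1 was already visited.

The earliest repeat is at step j = 3: A is in 1, which it already visited at step i = 2.
Since A has 5 states, any run of length ≥ 5 visits 5+1 states, so by pigeonhole some state repeats within the first 5 steps — that repeat gives the pumpable loop.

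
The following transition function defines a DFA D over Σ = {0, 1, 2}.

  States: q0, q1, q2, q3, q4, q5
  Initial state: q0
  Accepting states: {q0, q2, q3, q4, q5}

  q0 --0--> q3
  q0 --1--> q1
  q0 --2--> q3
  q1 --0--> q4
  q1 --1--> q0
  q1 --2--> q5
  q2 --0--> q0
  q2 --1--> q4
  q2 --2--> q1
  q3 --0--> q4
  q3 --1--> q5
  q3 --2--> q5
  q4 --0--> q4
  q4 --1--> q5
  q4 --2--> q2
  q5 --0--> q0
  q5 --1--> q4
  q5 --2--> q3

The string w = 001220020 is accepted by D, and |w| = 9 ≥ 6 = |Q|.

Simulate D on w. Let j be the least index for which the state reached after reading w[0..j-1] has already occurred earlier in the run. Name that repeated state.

q3

State sequence: q0 -0-> q3 -0-> q4 -1-> q5 -2-> q3 -2-> q5 -0-> q0 -0-> q3 -2-> q5 -0-> q0
First repeat at step 4: q3 was already visited.

The earliest repeat is at step j = 4: D is in q3, which it already visited at step i = 1.
Pumping length from the standard proof: p = 6 (the number of states). The repeated state found above gives |xy| = j ≤ 6 and |y| = j − i ≥ 1.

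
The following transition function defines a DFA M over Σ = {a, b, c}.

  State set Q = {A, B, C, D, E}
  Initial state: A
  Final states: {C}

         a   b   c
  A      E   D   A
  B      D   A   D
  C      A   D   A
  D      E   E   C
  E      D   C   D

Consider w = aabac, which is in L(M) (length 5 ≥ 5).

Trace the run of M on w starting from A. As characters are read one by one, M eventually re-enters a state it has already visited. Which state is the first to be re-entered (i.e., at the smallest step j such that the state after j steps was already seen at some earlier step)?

State sequence: A -a-> E -a-> D -b-> E -a-> D -c-> C
First repeat at step 3: E was already visited.

The earliest repeat is at step j = 3: M is in E, which it already visited at step i = 1.

E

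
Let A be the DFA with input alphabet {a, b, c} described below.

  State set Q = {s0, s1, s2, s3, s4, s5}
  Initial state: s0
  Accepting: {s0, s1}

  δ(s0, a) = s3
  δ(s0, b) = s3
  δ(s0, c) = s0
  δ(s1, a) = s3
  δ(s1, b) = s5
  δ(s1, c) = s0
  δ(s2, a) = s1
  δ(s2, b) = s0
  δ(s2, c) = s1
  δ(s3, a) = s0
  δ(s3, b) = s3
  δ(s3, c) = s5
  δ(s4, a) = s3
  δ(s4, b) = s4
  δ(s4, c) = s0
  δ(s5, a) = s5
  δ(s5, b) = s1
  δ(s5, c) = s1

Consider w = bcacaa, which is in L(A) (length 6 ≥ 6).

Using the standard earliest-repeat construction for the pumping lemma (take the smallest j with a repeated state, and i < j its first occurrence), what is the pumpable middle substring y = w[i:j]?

a

State sequence: s0 -b-> s3 -c-> s5 -a-> s5 -c-> s1 -a-> s3 -a-> s0
First repeat at step 3: s5 was already visited.

So i = 2, j = 3, giving x = w[0:2] = bc, y = w[2:3] = a, z = w[3:6] = caa.
Check: |xy| = 3 ≤ 6 and |y| = 1 ≥ 1. Reading y takes A from s5 back to s5, so every xyⁱz is accepted.
Since A has 6 states, any run of length ≥ 6 visits 6+1 states, so by pigeonhole some state repeats within the first 6 steps — that repeat gives the pumpable loop.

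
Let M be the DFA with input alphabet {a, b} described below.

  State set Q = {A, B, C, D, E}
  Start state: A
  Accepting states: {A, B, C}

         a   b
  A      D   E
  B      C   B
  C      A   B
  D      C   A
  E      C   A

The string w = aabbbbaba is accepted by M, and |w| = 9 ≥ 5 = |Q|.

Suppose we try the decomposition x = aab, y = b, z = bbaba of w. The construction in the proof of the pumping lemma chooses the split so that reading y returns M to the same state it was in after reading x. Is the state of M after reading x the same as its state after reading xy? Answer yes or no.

State sequence: A -a-> D -a-> C -b-> B -b-> B

After x (step 3): B. After xy (step 4): B.
They match, so y = b drives M around a cycle from B back to itself; pumping y any number of times keeps M in B before reading z, and xyⁱz ∈ L(M) for every i ≥ 0.

yes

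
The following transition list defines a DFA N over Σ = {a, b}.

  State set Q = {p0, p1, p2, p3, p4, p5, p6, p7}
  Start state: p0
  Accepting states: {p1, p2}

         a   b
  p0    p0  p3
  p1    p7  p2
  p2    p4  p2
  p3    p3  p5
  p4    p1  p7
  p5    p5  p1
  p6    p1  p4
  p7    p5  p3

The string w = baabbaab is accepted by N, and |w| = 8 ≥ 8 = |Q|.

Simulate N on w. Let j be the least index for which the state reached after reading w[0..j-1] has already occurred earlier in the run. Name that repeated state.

Run of N on w = b a a b b a a b:
  step 0: p0  (start)
  step 1: p3  (read b: p0→p3)
  step 2: p3  (read a: p3→p3)   ← first repeat (p3 seen earlier)
  step 3: p3  (read a: p3→p3)
  step 4: p5  (read b: p3→p5)
  step 5: p1  (read b: p5→p1)
  step 6: p7  (read a: p1→p7)
  step 7: p5  (read a: p7→p5)
  step 8: p1  (read b: p5→p1)

The earliest repeat is at step j = 2: N is in p3, which it already visited at step i = 1.
The DFA has 8 states, so the proof of the pumping lemma guarantees a repeated state among the first 8+1 visited; the segment between the two visits is the pumpable y.

p3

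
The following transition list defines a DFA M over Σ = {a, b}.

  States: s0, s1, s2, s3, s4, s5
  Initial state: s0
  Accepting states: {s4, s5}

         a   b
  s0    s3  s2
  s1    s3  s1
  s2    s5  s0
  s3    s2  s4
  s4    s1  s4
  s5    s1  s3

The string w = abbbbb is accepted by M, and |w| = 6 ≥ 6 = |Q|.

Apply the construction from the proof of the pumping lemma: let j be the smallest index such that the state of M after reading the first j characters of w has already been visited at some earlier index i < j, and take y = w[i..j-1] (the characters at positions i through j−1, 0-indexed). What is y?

Run of M on w = a b b b b b:
  step 0: s0  (start)
  step 1: s3  (read a: s0→s3)
  step 2: s4  (read b: s3→s4)
  step 3: s4  (read b: s4→s4)   ← first repeat (s4 seen earlier)
  step 4: s4  (read b: s4→s4)
  step 5: s4  (read b: s4→s4)
  step 6: s4  (read b: s4→s4)

So i = 2, j = 3, giving x = w[0:2] = ab, y = w[2:3] = b, z = w[3:6] = bbb.
Check: |xy| = 3 ≤ 6 and |y| = 1 ≥ 1. Reading y takes M from s4 back to s4, so every xyⁱz is accepted.

b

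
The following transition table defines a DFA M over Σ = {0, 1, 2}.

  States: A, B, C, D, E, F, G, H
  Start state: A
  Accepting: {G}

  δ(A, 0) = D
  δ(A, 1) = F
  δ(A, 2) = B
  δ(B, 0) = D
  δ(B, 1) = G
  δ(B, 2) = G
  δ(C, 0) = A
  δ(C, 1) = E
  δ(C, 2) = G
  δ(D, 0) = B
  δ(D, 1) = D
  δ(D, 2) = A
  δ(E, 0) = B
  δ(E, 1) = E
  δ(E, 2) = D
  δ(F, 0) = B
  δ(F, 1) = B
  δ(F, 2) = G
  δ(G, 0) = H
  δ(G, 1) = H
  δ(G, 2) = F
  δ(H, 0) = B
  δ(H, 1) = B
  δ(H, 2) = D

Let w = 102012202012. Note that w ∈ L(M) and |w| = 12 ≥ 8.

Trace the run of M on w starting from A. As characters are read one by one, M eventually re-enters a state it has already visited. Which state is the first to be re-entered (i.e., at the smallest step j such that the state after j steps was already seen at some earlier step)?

B

State sequence: A -1-> F -0-> B -2-> G -0-> H -1-> B -2-> G -2-> F -0-> B -2-> G -0-> H -1-> B -2-> G
First repeat at step 5: B was already visited.

The earliest repeat is at step j = 5: M is in B, which it already visited at step i = 2.
The DFA has 8 states, so the proof of the pumping lemma guarantees a repeated state among the first 8+1 visited; the segment between the two visits is the pumpable y.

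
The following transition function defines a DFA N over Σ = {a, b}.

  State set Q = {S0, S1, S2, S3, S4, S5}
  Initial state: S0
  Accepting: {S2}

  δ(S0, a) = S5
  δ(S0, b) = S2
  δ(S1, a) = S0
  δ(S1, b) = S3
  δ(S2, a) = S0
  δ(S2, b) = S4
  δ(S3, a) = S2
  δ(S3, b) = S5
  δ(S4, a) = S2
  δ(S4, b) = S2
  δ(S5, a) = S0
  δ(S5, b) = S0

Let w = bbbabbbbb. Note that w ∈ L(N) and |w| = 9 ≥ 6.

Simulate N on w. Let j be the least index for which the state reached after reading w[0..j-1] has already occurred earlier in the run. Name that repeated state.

S2

Run of N on w = b b b a b b b b b:
  step 0: S0  (start)
  step 1: S2  (read b: S0→S2)
  step 2: S4  (read b: S2→S4)
  step 3: S2  (read b: S4→S2)   ← first repeat (S2 seen earlier)
  step 4: S0  (read a: S2→S0)
  step 5: S2  (read b: S0→S2)
  step 6: S4  (read b: S2→S4)
  step 7: S2  (read b: S4→S2)
  step 8: S4  (read b: S2→S4)
  step 9: S2  (read b: S4→S2)

The earliest repeat is at step j = 3: N is in S2, which it already visited at step i = 1.
The DFA has 6 states, so the proof of the pumping lemma guarantees a repeated state among the first 6+1 visited; the segment between the two visits is the pumpable y.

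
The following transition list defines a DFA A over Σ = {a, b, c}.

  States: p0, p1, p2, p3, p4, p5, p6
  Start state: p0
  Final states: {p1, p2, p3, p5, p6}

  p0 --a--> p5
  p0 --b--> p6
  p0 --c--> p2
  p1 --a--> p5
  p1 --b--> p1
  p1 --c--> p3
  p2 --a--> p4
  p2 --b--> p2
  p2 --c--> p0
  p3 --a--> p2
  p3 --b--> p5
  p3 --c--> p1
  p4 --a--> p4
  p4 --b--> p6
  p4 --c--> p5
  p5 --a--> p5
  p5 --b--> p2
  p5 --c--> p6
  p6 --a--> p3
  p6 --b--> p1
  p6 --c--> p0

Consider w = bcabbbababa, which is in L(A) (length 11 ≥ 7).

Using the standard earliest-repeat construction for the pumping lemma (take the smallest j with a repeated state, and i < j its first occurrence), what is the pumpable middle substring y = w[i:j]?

bc

Run of A on w = b c a b b b a b a b a:
  step 0: p0  (start)
  step 1: p6  (read b: p0→p6)
  step 2: p0  (read c: p6→p0)   ← first repeat (p0 seen earlier)
  step 3: p5  (read a: p0→p5)
  step 4: p2  (read b: p5→p2)
  step 5: p2  (read b: p2→p2)
  step 6: p2  (read b: p2→p2)
  step 7: p4  (read a: p2→p4)
  step 8: p6  (read b: p4→p6)
  step 9: p3  (read a: p6→p3)
  step 10: p5  (read b: p3→p5)
  step 11: p5  (read a: p5→p5)

So i = 0, j = 2, giving x = w[0:0] = ε, y = w[0:2] = bc, z = w[2:11] = abbbababa.
Check: |xy| = 2 ≤ 7 and |y| = 2 ≥ 1. Reading y takes A from p0 back to p0, so every xyⁱz is accepted.
Pumping length from the standard proof: p = 7 (the number of states). The repeated state found above gives |xy| = j ≤ 7 and |y| = j − i ≥ 1.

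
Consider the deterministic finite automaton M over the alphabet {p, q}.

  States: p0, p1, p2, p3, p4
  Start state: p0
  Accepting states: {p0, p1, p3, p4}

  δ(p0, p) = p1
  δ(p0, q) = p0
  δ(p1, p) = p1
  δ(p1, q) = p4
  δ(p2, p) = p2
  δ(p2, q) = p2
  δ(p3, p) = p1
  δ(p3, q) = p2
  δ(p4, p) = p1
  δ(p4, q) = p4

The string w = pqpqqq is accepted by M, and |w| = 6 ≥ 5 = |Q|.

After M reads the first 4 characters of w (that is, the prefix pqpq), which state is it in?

p4

State sequence: p0 -p-> p1 -q-> p4 -p-> p1 -q-> p4

After reading 4 characters, M is in state p4.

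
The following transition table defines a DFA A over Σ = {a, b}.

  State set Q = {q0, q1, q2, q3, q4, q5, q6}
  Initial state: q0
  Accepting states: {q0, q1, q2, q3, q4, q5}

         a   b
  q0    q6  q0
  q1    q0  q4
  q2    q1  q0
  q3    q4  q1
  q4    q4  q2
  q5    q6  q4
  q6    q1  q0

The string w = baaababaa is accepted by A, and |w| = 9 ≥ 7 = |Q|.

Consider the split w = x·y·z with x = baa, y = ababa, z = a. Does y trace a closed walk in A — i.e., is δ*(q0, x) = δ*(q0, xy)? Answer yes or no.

no

Run of A on the first 8 characters of w = b a a a b a b a:
  step 0: q0  (start)
  step 1: q0  (read b: q0→q0)
  step 2: q6  (read a: q0→q6)
  step 3: q1  (read a: q6→q1)
  step 4: q0  (read a: q1→q0)
  step 5: q0  (read b: q0→q0)
  step 6: q6  (read a: q0→q6)
  step 7: q0  (read b: q6→q0)
  step 8: q6  (read a: q0→q6)

After x (step 3): q1. After xy (step 8): q6.
They differ (q1 ≠ q6), so y is not a cycle from the state after x; this split is not the one the pumping-lemma construction produces, and pumping y need not keep the string in L(A).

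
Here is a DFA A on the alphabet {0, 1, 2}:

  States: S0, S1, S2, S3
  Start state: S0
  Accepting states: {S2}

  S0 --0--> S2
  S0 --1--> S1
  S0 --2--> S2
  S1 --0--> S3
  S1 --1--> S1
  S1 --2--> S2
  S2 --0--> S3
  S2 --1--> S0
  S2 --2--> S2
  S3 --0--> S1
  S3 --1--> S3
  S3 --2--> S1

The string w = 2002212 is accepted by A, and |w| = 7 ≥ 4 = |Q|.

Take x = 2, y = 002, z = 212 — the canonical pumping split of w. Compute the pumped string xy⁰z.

xy⁰z = xz = 2·212 = 2212.
Reading y = 002 takes A from S2 back to S2, so after x the machine is still in S2, and z then leads to the accepting state S2. Hence 2212 ∈ L(A).

2212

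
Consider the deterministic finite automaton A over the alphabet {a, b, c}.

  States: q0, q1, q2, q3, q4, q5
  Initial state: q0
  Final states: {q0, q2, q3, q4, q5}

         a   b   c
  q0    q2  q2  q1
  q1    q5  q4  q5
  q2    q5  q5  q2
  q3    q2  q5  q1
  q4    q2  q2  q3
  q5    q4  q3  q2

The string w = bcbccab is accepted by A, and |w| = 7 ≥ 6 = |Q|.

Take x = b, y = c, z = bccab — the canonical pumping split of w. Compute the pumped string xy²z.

xy^2z = b·c·c·bccab = bccbccab.
Reading y = c takes A from q2 back to q2, so after x·y·y the machine is still in q2, and z then leads to the accepting state q3. Hence bccbccab ∈ L(A).

bccbccab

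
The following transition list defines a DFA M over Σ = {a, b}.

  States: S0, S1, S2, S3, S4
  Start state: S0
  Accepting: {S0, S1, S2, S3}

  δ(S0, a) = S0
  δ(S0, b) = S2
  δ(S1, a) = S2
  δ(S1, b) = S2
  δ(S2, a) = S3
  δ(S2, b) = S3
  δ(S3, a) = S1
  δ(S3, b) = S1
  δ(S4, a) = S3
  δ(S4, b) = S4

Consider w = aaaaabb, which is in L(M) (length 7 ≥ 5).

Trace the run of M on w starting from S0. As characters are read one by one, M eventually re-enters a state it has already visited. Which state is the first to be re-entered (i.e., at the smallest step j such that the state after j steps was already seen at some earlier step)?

State sequence: S0 -a-> S0 -a-> S0 -a-> S0 -a-> S0 -a-> S0 -b-> S2 -b-> S3
First repeat at step 1: S0 was already visited.

The earliest repeat is at step j = 1: M is in S0, which it already visited at step i = 0.

S0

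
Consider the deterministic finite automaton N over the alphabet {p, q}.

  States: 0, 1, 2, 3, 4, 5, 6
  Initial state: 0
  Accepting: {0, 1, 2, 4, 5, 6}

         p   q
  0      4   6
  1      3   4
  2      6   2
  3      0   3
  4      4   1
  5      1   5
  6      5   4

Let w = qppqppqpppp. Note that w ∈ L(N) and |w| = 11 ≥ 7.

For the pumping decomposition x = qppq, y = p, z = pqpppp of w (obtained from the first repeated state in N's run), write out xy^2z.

qppqpppqpppp

xy^2z = qppq·p·p·pqpppp = qppqpppqpppp.
Reading y = p takes N from 4 back to 4, so after x·y·y the machine is still in 4, and z then leads to the accepting state 4. Hence qppqpppqpppp ∈ L(N).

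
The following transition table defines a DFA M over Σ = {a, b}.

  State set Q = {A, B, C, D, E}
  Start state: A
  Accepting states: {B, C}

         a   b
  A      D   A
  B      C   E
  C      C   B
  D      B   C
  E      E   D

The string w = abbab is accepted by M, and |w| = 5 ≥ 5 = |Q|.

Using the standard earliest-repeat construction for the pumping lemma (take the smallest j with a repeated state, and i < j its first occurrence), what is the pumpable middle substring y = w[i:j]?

State sequence: A -a-> D -b-> C -b-> B -a-> C -b-> B
First repeat at step 4: C was already visited.

So i = 2, j = 4, giving x = w[0:2] = ab, y = w[2:4] = ba, z = w[4:5] = b.
Check: |xy| = 4 ≤ 5 and |y| = 2 ≥ 1. Reading y takes M from C back to C, so every xyⁱz is accepted.

ba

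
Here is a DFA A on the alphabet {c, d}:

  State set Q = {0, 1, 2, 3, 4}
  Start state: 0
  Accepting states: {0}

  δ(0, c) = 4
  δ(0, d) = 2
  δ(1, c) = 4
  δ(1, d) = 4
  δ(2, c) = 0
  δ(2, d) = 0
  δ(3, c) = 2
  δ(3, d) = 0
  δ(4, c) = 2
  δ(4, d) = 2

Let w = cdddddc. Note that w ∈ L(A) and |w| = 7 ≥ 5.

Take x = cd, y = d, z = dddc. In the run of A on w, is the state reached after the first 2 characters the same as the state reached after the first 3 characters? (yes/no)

no

Run of A on the first 3 characters of w = c d d:
  step 0: 0  (start)
  step 1: 4  (read c: 0→4)
  step 2: 2  (read d: 4→2)
  step 3: 0  (read d: 2→0)

After x (step 2): 2. After xy (step 3): 0.
They differ (2 ≠ 0), so y is not a cycle from the state after x; this split is not the one the pumping-lemma construction produces, and pumping y need not keep the string in L(A).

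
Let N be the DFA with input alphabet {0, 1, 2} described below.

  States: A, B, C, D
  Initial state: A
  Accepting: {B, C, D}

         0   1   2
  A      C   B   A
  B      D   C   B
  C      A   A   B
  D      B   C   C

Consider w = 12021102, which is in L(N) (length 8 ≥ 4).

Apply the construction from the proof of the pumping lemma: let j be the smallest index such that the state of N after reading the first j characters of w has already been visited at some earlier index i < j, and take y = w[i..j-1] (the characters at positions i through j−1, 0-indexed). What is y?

Run of N on w = 1 2 0 2 1 1 0 2:
  step 0: A  (start)
  step 1: B  (read 1: A→B)
  step 2: B  (read 2: B→B)   ← first repeat (B seen earlier)
  step 3: D  (read 0: B→D)
  step 4: C  (read 2: D→C)
  step 5: A  (read 1: C→A)
  step 6: B  (read 1: A→B)
  step 7: D  (read 0: B→D)
  step 8: C  (read 2: D→C)

So i = 1, j = 2, giving x = w[0:1] = 1, y = w[1:2] = 2, z = w[2:8] = 021102.
Check: |xy| = 2 ≤ 4 and |y| = 1 ≥ 1. Reading y takes N from B back to B, so every xyⁱz is accepted.

2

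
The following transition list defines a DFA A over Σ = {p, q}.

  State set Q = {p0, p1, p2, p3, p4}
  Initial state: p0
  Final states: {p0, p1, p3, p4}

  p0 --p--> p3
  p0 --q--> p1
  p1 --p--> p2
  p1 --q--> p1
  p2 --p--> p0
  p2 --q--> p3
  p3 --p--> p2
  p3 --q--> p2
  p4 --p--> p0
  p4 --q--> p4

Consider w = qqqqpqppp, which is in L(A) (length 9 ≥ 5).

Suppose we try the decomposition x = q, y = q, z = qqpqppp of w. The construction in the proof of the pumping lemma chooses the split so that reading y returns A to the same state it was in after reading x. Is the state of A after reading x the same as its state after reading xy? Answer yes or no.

yes

State sequence: p0 -q-> p1 -q-> p1

After x (step 1): p1. After xy (step 2): p1.
They match, so y = q drives A around a cycle from p1 back to itself; pumping y any number of times keeps A in p1 before reading z, and xyⁱz ∈ L(A) for every i ≥ 0.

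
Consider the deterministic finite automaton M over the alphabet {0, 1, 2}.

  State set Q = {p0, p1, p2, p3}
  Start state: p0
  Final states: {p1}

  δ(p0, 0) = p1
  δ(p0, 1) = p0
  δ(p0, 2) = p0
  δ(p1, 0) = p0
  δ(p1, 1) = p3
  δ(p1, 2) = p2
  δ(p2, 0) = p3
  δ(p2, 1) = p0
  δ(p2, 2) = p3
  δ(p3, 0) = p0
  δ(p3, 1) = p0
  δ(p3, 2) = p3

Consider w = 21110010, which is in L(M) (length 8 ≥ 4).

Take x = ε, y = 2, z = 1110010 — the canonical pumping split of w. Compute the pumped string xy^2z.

221110010

xy^2z = ε·2·2·1110010 = 221110010.
Reading y = 2 takes M from p0 back to p0, so after x·y·y the machine is still in p0, and z then leads to the accepting state p1. Hence 221110010 ∈ L(M).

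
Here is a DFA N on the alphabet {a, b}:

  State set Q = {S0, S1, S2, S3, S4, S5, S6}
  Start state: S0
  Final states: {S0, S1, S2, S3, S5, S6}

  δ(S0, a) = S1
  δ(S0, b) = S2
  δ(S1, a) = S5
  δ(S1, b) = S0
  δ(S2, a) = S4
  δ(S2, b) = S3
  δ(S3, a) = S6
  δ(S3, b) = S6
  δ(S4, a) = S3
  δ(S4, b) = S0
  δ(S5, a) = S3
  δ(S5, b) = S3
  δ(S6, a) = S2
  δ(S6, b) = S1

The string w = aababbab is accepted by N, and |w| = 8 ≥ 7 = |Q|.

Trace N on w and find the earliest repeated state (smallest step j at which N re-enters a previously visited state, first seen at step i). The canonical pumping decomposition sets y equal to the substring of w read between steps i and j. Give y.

State sequence: S0 -a-> S1 -a-> S5 -b-> S3 -a-> S6 -b-> S1 -b-> S0 -a-> S1 -b-> S0
First repeat at step 5: S1 was already visited.

So i = 1, j = 5, giving x = w[0:1] = a, y = w[1:5] = abab, z = w[5:8] = bab.
Check: |xy| = 5 ≤ 7 and |y| = 4 ≥ 1. Reading y takes N from S1 back to S1, so every xyⁱz is accepted.
With |Q| = 7, pigeonhole forces a state repeat no later than step 7; the substring read between the first and second visits to that state can be pumped.

abab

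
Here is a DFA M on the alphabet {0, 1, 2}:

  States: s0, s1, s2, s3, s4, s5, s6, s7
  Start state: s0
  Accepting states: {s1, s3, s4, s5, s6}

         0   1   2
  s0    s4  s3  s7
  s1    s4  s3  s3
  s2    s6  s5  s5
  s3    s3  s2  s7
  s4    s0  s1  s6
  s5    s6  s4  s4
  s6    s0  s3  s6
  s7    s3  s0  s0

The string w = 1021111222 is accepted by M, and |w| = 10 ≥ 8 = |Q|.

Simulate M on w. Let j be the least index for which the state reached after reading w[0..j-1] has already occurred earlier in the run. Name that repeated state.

State sequence: s0 -1-> s3 -0-> s3 -2-> s7 -1-> s0 -1-> s3 -1-> s2 -1-> s5 -2-> s4 -2-> s6 -2-> s6
First repeat at step 2: s3 was already visited.

The earliest repeat is at step j = 2: M is in s3, which it already visited at step i = 1.
The DFA has 8 states, so the proof of the pumping lemma guarantees a repeated state among the first 8+1 visited; the segment between the two visits is the pumpable y.

s3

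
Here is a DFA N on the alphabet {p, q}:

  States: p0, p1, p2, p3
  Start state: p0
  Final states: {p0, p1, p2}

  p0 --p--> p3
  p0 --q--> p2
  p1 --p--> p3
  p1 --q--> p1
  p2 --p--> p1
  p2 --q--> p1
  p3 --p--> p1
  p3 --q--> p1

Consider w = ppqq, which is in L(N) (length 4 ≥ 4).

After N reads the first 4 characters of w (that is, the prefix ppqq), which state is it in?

State sequence: p0 -p-> p3 -p-> p1 -q-> p1 -q-> p1

After reading 4 characters, N is in state p1.
(This kind of state-tracing is the core of the pumping-lemma construction: with 4 states, pigeonhole forces a repeat within the first 4 steps.)

p1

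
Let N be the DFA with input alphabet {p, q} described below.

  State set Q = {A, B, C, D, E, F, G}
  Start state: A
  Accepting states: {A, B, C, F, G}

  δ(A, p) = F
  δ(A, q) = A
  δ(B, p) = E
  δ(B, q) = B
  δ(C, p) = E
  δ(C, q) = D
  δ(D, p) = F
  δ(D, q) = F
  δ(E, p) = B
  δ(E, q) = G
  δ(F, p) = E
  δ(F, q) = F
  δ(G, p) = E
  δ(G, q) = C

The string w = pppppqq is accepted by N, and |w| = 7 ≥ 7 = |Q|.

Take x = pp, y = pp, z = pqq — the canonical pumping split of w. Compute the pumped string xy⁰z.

pppqq

xy⁰z = xz = pp·pqq = pppqq.
Reading y = pp takes N from E back to E, so after x the machine is still in E, and z then leads to the accepting state B. Hence pppqq ∈ L(N).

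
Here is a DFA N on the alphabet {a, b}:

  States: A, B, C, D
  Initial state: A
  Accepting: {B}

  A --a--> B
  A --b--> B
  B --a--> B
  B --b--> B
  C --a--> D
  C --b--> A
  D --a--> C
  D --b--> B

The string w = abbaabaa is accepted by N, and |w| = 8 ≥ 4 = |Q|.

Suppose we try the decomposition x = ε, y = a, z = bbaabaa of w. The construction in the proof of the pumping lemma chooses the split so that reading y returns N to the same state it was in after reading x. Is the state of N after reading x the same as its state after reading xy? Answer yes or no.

Run of N on the first 1 characters of w = a:
  step 0: A  (start)
  step 1: B  (read a: A→B)

After x (step 0): A. After xy (step 1): B.
They differ (A ≠ B), so y is not a cycle from the state after x; this split is not the one the pumping-lemma construction produces, and pumping y need not keep the string in L(N).

no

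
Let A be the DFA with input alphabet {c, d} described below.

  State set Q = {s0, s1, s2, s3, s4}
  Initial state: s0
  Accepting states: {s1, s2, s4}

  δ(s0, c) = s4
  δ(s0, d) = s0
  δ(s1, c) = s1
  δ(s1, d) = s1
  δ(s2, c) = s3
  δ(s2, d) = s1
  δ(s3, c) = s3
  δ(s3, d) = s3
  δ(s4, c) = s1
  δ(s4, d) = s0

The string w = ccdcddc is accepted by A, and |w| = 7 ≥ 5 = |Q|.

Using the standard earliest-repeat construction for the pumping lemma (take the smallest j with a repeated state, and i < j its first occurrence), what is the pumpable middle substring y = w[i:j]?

d

Run of A on w = c c d c d d c:
  step 0: s0  (start)
  step 1: s4  (read c: s0→s4)
  step 2: s1  (read c: s4→s1)
  step 3: s1  (read d: s1→s1)   ← first repeat (s1 seen earlier)
  step 4: s1  (read c: s1→s1)
  step 5: s1  (read d: s1→s1)
  step 6: s1  (read d: s1→s1)
  step 7: s1  (read c: s1→s1)

So i = 2, j = 3, giving x = w[0:2] = cc, y = w[2:3] = d, z = w[3:7] = cddc.
Check: |xy| = 3 ≤ 5 and |y| = 1 ≥ 1. Reading y takes A from s1 back to s1, so every xyⁱz is accepted.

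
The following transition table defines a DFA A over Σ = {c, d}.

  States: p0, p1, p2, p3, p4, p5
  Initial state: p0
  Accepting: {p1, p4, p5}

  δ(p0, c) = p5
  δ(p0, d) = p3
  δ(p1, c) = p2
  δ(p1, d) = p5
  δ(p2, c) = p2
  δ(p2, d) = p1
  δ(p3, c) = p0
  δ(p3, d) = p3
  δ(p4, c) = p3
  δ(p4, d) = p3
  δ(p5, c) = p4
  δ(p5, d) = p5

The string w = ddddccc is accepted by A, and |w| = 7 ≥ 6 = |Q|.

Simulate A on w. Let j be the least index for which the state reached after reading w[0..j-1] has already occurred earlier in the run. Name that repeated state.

State sequence: p0 -d-> p3 -d-> p3 -d-> p3 -d-> p3 -c-> p0 -c-> p5 -c-> p4
First repeat at step 2: p3 was already visited.

The earliest repeat is at step j = 2: A is in p3, which it already visited at step i = 1.
Since A has 6 states, any run of length ≥ 6 visits 6+1 states, so by pigeonhole some state repeats within the first 6 steps — that repeat gives the pumpable loop.

p3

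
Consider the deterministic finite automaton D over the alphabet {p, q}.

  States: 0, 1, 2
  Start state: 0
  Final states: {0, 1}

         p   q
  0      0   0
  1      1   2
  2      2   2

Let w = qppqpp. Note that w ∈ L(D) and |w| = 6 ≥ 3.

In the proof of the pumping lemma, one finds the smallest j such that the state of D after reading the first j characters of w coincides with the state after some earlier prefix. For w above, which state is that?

0

State sequence: 0 -q-> 0 -p-> 0 -p-> 0 -q-> 0 -p-> 0 -p-> 0
First repeat at step 1: 0 was already visited.

The earliest repeat is at step j = 1: D is in 0, which it already visited at step i = 0.
Since D has 3 states, any run of length ≥ 3 visits 3+1 states, so by pigeonhole some state repeats within the first 3 steps — that repeat gives the pumpable loop.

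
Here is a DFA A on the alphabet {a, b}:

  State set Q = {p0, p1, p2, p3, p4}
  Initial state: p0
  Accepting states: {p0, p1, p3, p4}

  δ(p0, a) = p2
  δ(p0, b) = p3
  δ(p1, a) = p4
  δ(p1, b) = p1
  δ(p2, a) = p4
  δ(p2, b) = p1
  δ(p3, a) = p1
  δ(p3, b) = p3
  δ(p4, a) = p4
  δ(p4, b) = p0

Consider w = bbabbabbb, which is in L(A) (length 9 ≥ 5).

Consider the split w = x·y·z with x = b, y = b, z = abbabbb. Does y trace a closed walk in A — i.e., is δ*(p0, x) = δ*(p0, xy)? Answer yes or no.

State sequence: p0 -b-> p3 -b-> p3

After x (step 1): p3. After xy (step 2): p3.
They match, so y = b drives A around a cycle from p3 back to itself; pumping y any number of times keeps A in p3 before reading z, and xyⁱz ∈ L(A) for every i ≥ 0.

yes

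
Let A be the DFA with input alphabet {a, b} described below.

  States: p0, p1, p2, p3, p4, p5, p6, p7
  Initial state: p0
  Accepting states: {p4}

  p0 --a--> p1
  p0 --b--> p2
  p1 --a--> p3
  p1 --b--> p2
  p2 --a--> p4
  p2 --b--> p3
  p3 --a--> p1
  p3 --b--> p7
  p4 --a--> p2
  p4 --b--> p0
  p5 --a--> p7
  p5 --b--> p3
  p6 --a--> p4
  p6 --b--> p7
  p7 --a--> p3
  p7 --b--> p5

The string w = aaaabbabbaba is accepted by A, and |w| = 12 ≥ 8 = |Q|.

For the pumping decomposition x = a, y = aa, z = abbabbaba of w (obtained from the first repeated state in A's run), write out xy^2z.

xy^2z = a·aa·aa·abbabbaba = aaaaaabbabbaba.
Reading y = aa takes A from p1 back to p1, so after x·y·y the machine is still in p1, and z then leads to the accepting state p4. Hence aaaaaabbabbaba ∈ L(A).

aaaaaabbabbaba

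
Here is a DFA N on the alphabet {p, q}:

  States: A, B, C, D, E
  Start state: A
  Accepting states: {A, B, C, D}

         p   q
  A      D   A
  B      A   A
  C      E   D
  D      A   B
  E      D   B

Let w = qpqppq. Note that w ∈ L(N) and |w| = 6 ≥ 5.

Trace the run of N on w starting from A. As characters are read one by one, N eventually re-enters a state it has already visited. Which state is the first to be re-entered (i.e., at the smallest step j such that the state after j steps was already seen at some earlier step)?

A

State sequence: A -q-> A -p-> D -q-> B -p-> A -p-> D -q-> B
First repeat at step 1: A was already visited.

The earliest repeat is at step j = 1: N is in A, which it already visited at step i = 0.
With |Q| = 5, pigeonhole forces a state repeat no later than step 5; the substring read between the first and second visits to that state can be pumped.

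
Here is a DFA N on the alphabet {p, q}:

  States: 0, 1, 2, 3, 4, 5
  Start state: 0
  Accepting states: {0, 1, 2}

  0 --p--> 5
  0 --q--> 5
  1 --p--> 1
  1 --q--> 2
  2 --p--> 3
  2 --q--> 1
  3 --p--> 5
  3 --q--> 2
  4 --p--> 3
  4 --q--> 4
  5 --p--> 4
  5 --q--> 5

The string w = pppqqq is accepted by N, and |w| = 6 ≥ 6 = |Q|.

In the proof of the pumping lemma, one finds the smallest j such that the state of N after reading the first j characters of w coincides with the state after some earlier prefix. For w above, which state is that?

2

State sequence: 0 -p-> 5 -p-> 4 -p-> 3 -q-> 2 -q-> 1 -q-> 2
First repeat at step 6: 2 was already visited.

The earliest repeat is at step j = 6: N is in 2, which it already visited at step i = 4.
With |Q| = 6, pigeonhole forces a state repeat no later than step 6; the substring read between the first and second visits to that state can be pumped.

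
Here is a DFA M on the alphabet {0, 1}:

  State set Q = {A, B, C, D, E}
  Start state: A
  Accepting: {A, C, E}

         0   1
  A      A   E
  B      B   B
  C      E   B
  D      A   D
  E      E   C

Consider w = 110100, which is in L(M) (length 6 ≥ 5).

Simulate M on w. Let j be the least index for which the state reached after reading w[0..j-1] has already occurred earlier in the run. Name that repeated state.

E

State sequence: A -1-> E -1-> C -0-> E -1-> C -0-> E -0-> E
First repeat at step 3: E was already visited.

The earliest repeat is at step j = 3: M is in E, which it already visited at step i = 1.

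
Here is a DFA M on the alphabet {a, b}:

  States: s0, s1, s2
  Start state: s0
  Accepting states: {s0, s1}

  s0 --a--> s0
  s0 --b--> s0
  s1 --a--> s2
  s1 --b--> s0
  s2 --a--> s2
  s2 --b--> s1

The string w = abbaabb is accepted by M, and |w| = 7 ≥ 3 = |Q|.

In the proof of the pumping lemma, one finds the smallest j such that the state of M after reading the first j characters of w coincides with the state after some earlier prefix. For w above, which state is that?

Run of M on w = a b b a a b b:
  step 0: s0  (start)
  step 1: s0  (read a: s0→s0)   ← first repeat (s0 seen earlier)
  step 2: s0  (read b: s0→s0)
  step 3: s0  (read b: s0→s0)
  step 4: s0  (read a: s0→s0)
  step 5: s0  (read a: s0→s0)
  step 6: s0  (read b: s0→s0)
  step 7: s0  (read b: s0→s0)

The earliest repeat is at step j = 1: M is in s0, which it already visited at step i = 0.
With |Q| = 3, pigeonhole forces a state repeat no later than step 3; the substring read between the first and second visits to that state can be pumped.

s0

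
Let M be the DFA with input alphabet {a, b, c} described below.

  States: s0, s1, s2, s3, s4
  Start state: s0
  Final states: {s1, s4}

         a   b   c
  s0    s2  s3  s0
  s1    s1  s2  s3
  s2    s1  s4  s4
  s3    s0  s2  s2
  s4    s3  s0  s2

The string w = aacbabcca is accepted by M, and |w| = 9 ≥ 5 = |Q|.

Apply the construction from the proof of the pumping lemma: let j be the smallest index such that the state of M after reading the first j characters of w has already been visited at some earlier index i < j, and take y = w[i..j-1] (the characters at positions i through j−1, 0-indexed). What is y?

Run of M on w = a a c b a b c c a:
  step 0: s0  (start)
  step 1: s2  (read a: s0→s2)
  step 2: s1  (read a: s2→s1)
  step 3: s3  (read c: s1→s3)
  step 4: s2  (read b: s3→s2)   ← first repeat (s2 seen earlier)
  step 5: s1  (read a: s2→s1)
  step 6: s2  (read b: s1→s2)
  step 7: s4  (read c: s2→s4)
  step 8: s2  (read c: s4→s2)
  step 9: s1  (read a: s2→s1)

So i = 1, j = 4, giving x = w[0:1] = a, y = w[1:4] = acb, z = w[4:9] = abcca.
Check: |xy| = 4 ≤ 5 and |y| = 3 ≥ 1. Reading y takes M from s2 back to s2, so every xyⁱz is accepted.

acb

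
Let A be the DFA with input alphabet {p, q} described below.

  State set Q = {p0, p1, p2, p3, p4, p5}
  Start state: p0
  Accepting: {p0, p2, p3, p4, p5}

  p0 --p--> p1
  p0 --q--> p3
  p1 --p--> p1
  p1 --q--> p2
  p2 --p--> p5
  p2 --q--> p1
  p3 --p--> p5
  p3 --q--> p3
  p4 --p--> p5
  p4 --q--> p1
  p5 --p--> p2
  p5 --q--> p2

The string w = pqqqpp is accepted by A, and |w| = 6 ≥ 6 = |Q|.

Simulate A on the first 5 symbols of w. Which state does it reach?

p5

State sequence: p0 -p-> p1 -q-> p2 -q-> p1 -q-> p2 -p-> p5

After reading 5 characters, A is in state p5.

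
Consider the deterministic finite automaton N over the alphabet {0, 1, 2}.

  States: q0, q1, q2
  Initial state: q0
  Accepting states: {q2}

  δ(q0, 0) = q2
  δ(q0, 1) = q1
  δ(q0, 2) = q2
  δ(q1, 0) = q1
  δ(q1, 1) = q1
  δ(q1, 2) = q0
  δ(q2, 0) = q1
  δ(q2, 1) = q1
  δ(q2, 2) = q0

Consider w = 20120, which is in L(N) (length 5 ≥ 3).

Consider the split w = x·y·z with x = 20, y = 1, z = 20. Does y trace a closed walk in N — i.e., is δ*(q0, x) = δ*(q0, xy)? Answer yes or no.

Run of N on the first 3 characters of w = 2 0 1:
  step 0: q0  (start)
  step 1: q2  (read 2: q0→q2)
  step 2: q1  (read 0: q2→q1)
  step 3: q1  (read 1: q1→q1)

After x (step 2): q1. After xy (step 3): q1.
They match, so y = 1 drives N around a cycle from q1 back to itself; pumping y any number of times keeps N in q1 before reading z, and xyⁱz ∈ L(N) for every i ≥ 0.

yes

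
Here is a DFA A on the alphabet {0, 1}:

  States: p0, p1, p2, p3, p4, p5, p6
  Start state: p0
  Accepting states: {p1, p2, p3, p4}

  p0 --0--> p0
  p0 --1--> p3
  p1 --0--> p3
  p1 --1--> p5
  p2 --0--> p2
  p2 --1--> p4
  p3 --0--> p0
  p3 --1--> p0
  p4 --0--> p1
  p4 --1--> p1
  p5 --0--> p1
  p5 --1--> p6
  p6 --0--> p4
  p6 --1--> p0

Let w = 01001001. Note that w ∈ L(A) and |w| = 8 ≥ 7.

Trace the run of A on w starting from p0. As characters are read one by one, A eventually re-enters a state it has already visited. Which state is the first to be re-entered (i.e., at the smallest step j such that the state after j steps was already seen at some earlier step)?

p0

State sequence: p0 -0-> p0 -1-> p3 -0-> p0 -0-> p0 -1-> p3 -0-> p0 -0-> p0 -1-> p3
First repeat at step 1: p0 was already visited.

The earliest repeat is at step j = 1: A is in p0, which it already visited at step i = 0.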